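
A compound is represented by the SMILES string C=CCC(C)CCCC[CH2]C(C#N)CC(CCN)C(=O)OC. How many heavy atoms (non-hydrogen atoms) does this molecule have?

Every atom symbol written in the SMILES (organic subset) is one heavy atom; implicit H are not written.
Heavy atoms by element → C:18, N:2, O:2.
Total: 22.

22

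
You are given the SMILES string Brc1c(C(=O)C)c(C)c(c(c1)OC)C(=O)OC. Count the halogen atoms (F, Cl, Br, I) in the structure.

Halogen atoms appear at heavy-atom position 1 (1×Br).
Other groups present: 1 ester, 1 ether, 1 ketone.
Halogen count: 1.

1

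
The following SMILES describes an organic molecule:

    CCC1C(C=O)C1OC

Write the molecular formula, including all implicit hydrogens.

C7H12O2

Walk through each heavy atom and fill implicit hydrogens from standard valence (C 4, N 3, O 2, S 2, halogen 1):
  atom 1: C, bond orders sum to 1 (valence 4) → 3 H
  atom 2: C, bond orders sum to 2 (valence 4) → 2 H
  atom 3: C, bond orders sum to 3 (valence 4) → 1 H
  atom 4: C, bond orders sum to 3 (valence 4) → 1 H
  atom 5: C, bond orders sum to 3 (valence 4) → 1 H
  atom 6: O, bond orders sum to 2 (valence 2) → 0 H
  atom 7: C, bond orders sum to 3 (valence 4) → 1 H
  atom 8: O, bond orders sum to 2 (valence 2) → 0 H
  atom 9: C, bond orders sum to 1 (valence 4) → 3 H
Totals → C:7, H:12, O:2.
In Hill order: C7H12O2.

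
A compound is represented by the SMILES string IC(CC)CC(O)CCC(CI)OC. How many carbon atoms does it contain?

10

Count every carbon token in the SMILES (each C, including those in ring-closure positions and inside branches).
Carbon count: 10.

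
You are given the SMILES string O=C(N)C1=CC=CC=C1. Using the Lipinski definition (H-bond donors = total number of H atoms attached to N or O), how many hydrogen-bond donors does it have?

2

Donors: find every N or O and count the H atoms it carries.
  atom 1 (O): bond orders sum to 2 → 0 H
  atom 3 (N): bond orders sum to 1 → 2 H
Lipinski HBD = 2.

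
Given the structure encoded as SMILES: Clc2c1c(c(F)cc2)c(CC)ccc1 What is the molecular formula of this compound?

C12H10ClF

Walk through each heavy atom and fill implicit hydrogens from standard valence (C 4, N 3, O 2, S 2, halogen 1); for lowercase aromatic atoms, an aromatic c carries 1 H when it has two neighbours and 0 H with three, and aromatic n carries 0 H:
  atom 1: Cl (halogen, monovalent) → 0 H
  atom 2: aromatic c, 3 neighbours → 0 H
  atom 3: aromatic c, 3 neighbours → 0 H
  atom 4: aromatic c, 3 neighbours → 0 H
  atom 5: aromatic c, 3 neighbours → 0 H
  atom 6: F (halogen, monovalent) → 0 H
  atom 7: aromatic c, 2 neighbours → 1 H
  atom 8: aromatic c, 2 neighbours → 1 H
  atom 9: aromatic c, 3 neighbours → 0 H
  atom 10: C, bond orders sum to 2 (valence 4) → 2 H
  atom 11: C, bond orders sum to 1 (valence 4) → 3 H
  atom 12: aromatic c, 2 neighbours → 1 H
  atom 13: aromatic c, 2 neighbours → 1 H
  atom 14: aromatic c, 2 neighbours → 1 H
Totals → C:12, H:10, Cl:1, F:1.
In Hill order: C12H10ClF.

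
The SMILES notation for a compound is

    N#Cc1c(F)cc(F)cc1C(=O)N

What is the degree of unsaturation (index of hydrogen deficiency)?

7

Molecular formula: C8H4F2N2O.
DoU = (2C + 2 + N − H − X) / 2, where X is the halogen count and O/S are ignored.
    = (2·8 + 2 + 2 − 4 − 2) / 2 = 14 / 2 = 7.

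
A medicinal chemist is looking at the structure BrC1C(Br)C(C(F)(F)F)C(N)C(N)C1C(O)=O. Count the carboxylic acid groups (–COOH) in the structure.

The carboxylic acid motif appears at heavy-atom position 15 in the SMILES.
Other groups present: 2 primary amine.
Carboxylic acid count: 1.

1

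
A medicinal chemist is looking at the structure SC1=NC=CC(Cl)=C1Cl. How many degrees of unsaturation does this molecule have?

4

Degree of unsaturation = (number of rings) + (number of π bonds).
Ring closures in the SMILES: 1.
π bonds: 3 double bonds (each 1 DoU) → 3 DoU from unsaturation.
Total DoU = 1 + 3 = 4.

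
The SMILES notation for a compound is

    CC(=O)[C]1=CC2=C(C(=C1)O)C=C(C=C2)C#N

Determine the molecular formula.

Walk through each heavy atom and fill implicit hydrogens from standard valence (C 4, N 3, O 2, S 2, halogen 1):
  atom 1: C, bond orders sum to 1 (valence 4) → 3 H
  atom 2: C, bond orders sum to 4 (valence 4) → 0 H
  atom 3: O, bond orders sum to 2 (valence 2) → 0 H
  atom 4: C with explicit H count 0
  atom 5: C, bond orders sum to 3 (valence 4) → 1 H
  atom 6: C, bond orders sum to 4 (valence 4) → 0 H
  atom 7: C, bond orders sum to 4 (valence 4) → 0 H
  atom 8: C, bond orders sum to 4 (valence 4) → 0 H
  atom 9: C, bond orders sum to 3 (valence 4) → 1 H
  atom 10: O, bond orders sum to 1 (valence 2) → 1 H
  atom 11: C, bond orders sum to 3 (valence 4) → 1 H
  atom 12: C, bond orders sum to 4 (valence 4) → 0 H
  atom 13: C, bond orders sum to 3 (valence 4) → 1 H
  atom 14: C, bond orders sum to 3 (valence 4) → 1 H
  atom 15: C, bond orders sum to 4 (valence 4) → 0 H
  atom 16: N, bond orders sum to 3 (valence 3) → 0 H
Totals → C:13, H:9, N:1, O:2.

C13H9NO2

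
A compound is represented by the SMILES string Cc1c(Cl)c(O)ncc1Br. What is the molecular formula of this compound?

C6H5BrClNO

Walk through each heavy atom and fill implicit hydrogens from standard valence (C 4, N 3, O 2, S 2, halogen 1); for lowercase aromatic atoms, an aromatic c carries 1 H when it has two neighbours and 0 H with three, and aromatic n carries 0 H:
  atom 1: C, bond orders sum to 1 (valence 4) → 3 H
  atom 2: aromatic c, 3 neighbours → 0 H
  atom 3: aromatic c, 3 neighbours → 0 H
  atom 4: Cl (halogen, monovalent) → 0 H
  atom 5: aromatic c, 3 neighbours → 0 H
  atom 6: O, bond orders sum to 1 (valence 2) → 1 H
  atom 7: aromatic n, 2 neighbours → 0 H
  atom 8: aromatic c, 2 neighbours → 1 H
  atom 9: aromatic c, 3 neighbours → 0 H
  atom 10: Br (halogen, monovalent) → 0 H
Totals → C:6, H:5, Br:1, Cl:1, N:1, O:1.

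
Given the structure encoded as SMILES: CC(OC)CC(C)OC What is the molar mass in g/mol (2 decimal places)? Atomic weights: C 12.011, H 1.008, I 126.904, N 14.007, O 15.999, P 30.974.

132.20 g/mol

First, the molecular formula is C7H16O2 (counting implicit H from valence).
  C: 7 × 12.011 = 84.077
  H: 16 × 1.008 = 16.128
  O: 2 × 15.999 = 31.998
Sum: 7×12.011 + 16×1.008 + 2×15.999 = 132.203 → 132.20 g/mol.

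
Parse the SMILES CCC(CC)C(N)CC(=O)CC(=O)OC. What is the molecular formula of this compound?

C11H21NO3

Walk through each heavy atom and fill implicit hydrogens from standard valence (C 4, N 3, O 2, S 2, halogen 1):
  atom 1: C, bond orders sum to 1 (valence 4) → 3 H
  atom 2: C, bond orders sum to 2 (valence 4) → 2 H
  atom 3: C, bond orders sum to 3 (valence 4) → 1 H
  atom 4: C, bond orders sum to 2 (valence 4) → 2 H
  atom 5: C, bond orders sum to 1 (valence 4) → 3 H
  atom 6: C, bond orders sum to 3 (valence 4) → 1 H
  atom 7: N, bond orders sum to 1 (valence 3) → 2 H
  atom 8: C, bond orders sum to 2 (valence 4) → 2 H
  atom 9: C, bond orders sum to 4 (valence 4) → 0 H
  atom 10: O, bond orders sum to 2 (valence 2) → 0 H
  atom 11: C, bond orders sum to 2 (valence 4) → 2 H
  atom 12: C, bond orders sum to 4 (valence 4) → 0 H
  atom 13: O, bond orders sum to 2 (valence 2) → 0 H
  atom 14: O, bond orders sum to 2 (valence 2) → 0 H
  atom 15: C, bond orders sum to 1 (valence 4) → 3 H
Totals → C:11, H:21, N:1, O:3.
In Hill order: C11H21NO3.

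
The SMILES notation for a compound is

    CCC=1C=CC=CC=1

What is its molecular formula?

Walk through each heavy atom and fill implicit hydrogens from standard valence (C 4, N 3, O 2, S 2, halogen 1):
  atom 1: C, bond orders sum to 1 (valence 4) → 3 H
  atom 2: C, bond orders sum to 2 (valence 4) → 2 H
  atom 3: C, bond orders sum to 4 (valence 4) → 0 H
  atom 4: C, bond orders sum to 3 (valence 4) → 1 H
  atom 5: C, bond orders sum to 3 (valence 4) → 1 H
  atom 6: C, bond orders sum to 3 (valence 4) → 1 H
  atom 7: C, bond orders sum to 3 (valence 4) → 1 H
  atom 8: C, bond orders sum to 3 (valence 4) → 1 H
Totals → C:8, H:10.
In Hill order: C8H10.

C8H10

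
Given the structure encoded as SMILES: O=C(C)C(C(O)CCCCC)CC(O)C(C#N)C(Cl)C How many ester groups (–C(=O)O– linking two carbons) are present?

Scan the SMILES for the ester motif — none present.
Groups that are present: 2 hydroxyl, 1 ketone, 1 nitrile.

0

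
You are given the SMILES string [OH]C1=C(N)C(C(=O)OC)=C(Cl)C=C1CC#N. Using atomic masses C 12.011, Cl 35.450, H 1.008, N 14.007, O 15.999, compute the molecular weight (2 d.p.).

240.64 g/mol

First, the molecular formula is C10H9ClN2O3 (counting implicit H from valence).
  C: 10 × 12.011 = 120.110
  Cl: 1 × 35.450 = 35.450
  H: 9 × 1.008 = 9.072
  N: 2 × 14.007 = 28.014
  O: 3 × 15.999 = 47.997
Sum: 10×12.011 + 1×35.450 + 9×1.008 + 2×14.007 + 3×15.999 = 240.643 → 240.64 g/mol.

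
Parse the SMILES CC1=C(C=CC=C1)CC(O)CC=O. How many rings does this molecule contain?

In SMILES, each pair of matching ring-closure digits denotes one ring-closing bond; the number of such bonds equals the number of independent rings.
Ring-closure bonds here: 1.

1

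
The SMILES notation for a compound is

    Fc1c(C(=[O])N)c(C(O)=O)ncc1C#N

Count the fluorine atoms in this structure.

1

Scan the SMILES for F atoms (remember two-letter symbols like Cl and Br are single atoms).
Fluorine count: 1.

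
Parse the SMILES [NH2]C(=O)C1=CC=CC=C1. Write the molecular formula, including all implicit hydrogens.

C7H7NO

Walk through each heavy atom and fill implicit hydrogens from standard valence (C 4, N 3, O 2, S 2, halogen 1):
  atom 1: N with explicit H count 2
  atom 2: C, bond orders sum to 4 (valence 4) → 0 H
  atom 3: O, bond orders sum to 2 (valence 2) → 0 H
  atom 4: C, bond orders sum to 4 (valence 4) → 0 H
  atom 5: C, bond orders sum to 3 (valence 4) → 1 H
  atom 6: C, bond orders sum to 3 (valence 4) → 1 H
  atom 7: C, bond orders sum to 3 (valence 4) → 1 H
  atom 8: C, bond orders sum to 3 (valence 4) → 1 H
  atom 9: C, bond orders sum to 3 (valence 4) → 1 H
Totals → C:7, H:7, N:1, O:1.
In Hill order: C7H7NO.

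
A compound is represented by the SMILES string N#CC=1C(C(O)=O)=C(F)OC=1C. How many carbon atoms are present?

7

Count every carbon token in the SMILES (each C, including those in ring-closure positions and inside branches).
Carbon count: 7.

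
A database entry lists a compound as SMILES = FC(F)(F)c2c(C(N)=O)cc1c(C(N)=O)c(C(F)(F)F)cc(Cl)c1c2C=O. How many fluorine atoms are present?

Scan the SMILES for F atoms (remember two-letter symbols like Cl and Br are single atoms).
Fluorine count: 6.

6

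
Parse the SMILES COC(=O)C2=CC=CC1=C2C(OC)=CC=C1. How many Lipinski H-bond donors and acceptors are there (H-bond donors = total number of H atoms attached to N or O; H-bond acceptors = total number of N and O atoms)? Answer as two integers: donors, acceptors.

0, 3

Donors: find every N or O and count the H atoms it carries.
  atom 2 (O): bond orders sum to 2 → 0 H
  atom 4 (O): bond orders sum to 2 → 0 H
  atom 12 (O): bond orders sum to 2 → 0 H
Lipinski HBD = 0.
Acceptors: N atoms = 0, O atoms = 3 → HBA = 3.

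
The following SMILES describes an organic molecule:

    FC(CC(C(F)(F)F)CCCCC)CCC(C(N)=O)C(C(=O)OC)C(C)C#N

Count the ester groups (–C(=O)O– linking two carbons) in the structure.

1

The ester motif appears at heavy-atom position 21 in the SMILES.
Other groups present: 1 amide, 1 nitrile.
Ester count: 1.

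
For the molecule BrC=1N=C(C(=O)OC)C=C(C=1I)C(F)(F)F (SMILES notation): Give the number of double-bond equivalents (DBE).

5

Molecular formula: C8H4BrF3INO2.
DoU = (2C + 2 + N − H − X) / 2, where X is the halogen count and O/S are ignored.
    = (2·8 + 2 + 1 − 4 − 5) / 2 = 10 / 2 = 5.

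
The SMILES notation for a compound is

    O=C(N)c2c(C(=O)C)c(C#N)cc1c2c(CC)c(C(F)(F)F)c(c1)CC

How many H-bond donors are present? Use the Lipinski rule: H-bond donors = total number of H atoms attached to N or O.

Donors: find every N or O and count the H atoms it carries.
  atom 1 (O): bond orders sum to 2 → 0 H
  atom 3 (N): bond orders sum to 1 → 2 H
  atom 7 (O): bond orders sum to 2 → 0 H
  atom 11 (N): bond orders sum to 3 → 0 H
Lipinski HBD = 2.

2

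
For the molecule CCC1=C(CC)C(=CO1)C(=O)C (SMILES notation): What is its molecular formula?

C10H14O2

Walk through each heavy atom and fill implicit hydrogens from standard valence (C 4, N 3, O 2, S 2, halogen 1):
  atom 1: C, bond orders sum to 1 (valence 4) → 3 H
  atom 2: C, bond orders sum to 2 (valence 4) → 2 H
  atom 3: C, bond orders sum to 4 (valence 4) → 0 H
  atom 4: C, bond orders sum to 4 (valence 4) → 0 H
  atom 5: C, bond orders sum to 2 (valence 4) → 2 H
  atom 6: C, bond orders sum to 1 (valence 4) → 3 H
  atom 7: C, bond orders sum to 4 (valence 4) → 0 H
  atom 8: C, bond orders sum to 3 (valence 4) → 1 H
  atom 9: O, bond orders sum to 2 (valence 2) → 0 H
  atom 10: C, bond orders sum to 4 (valence 4) → 0 H
  atom 11: O, bond orders sum to 2 (valence 2) → 0 H
  atom 12: C, bond orders sum to 1 (valence 4) → 3 H
Totals → C:10, H:14, O:2.
In Hill order: C10H14O2.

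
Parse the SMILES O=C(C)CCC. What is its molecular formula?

C5H10O

Walk through each heavy atom and fill implicit hydrogens from standard valence (C 4, N 3, O 2, S 2, halogen 1):
  atom 1: O, bond orders sum to 2 (valence 2) → 0 H
  atom 2: C, bond orders sum to 4 (valence 4) → 0 H
  atom 3: C, bond orders sum to 1 (valence 4) → 3 H
  atom 4: C, bond orders sum to 2 (valence 4) → 2 H
  atom 5: C, bond orders sum to 2 (valence 4) → 2 H
  atom 6: C, bond orders sum to 1 (valence 4) → 3 H
Totals → C:5, H:10, O:1.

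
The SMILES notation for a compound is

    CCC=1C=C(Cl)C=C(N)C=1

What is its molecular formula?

C8H10ClN

Walk through each heavy atom and fill implicit hydrogens from standard valence (C 4, N 3, O 2, S 2, halogen 1):
  atom 1: C, bond orders sum to 1 (valence 4) → 3 H
  atom 2: C, bond orders sum to 2 (valence 4) → 2 H
  atom 3: C, bond orders sum to 4 (valence 4) → 0 H
  atom 4: C, bond orders sum to 3 (valence 4) → 1 H
  atom 5: C, bond orders sum to 4 (valence 4) → 0 H
  atom 6: Cl (halogen, monovalent) → 0 H
  atom 7: C, bond orders sum to 3 (valence 4) → 1 H
  atom 8: C, bond orders sum to 4 (valence 4) → 0 H
  atom 9: N, bond orders sum to 1 (valence 3) → 2 H
  atom 10: C, bond orders sum to 3 (valence 4) → 1 H
Totals → C:8, H:10, Cl:1, N:1.
In Hill order: C8H10ClN.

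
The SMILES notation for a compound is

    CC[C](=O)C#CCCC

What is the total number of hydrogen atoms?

12

Walk through each heavy atom and fill implicit hydrogens from standard valence (C 4, N 3, O 2, S 2, halogen 1):
  atom 1: C, bond orders sum to 1 (valence 4) → 3 H
  atom 2: C, bond orders sum to 2 (valence 4) → 2 H
  atom 3: C with explicit H count 0
  atom 4: O, bond orders sum to 2 (valence 2) → 0 H
  atom 5: C, bond orders sum to 4 (valence 4) → 0 H
  atom 6: C, bond orders sum to 4 (valence 4) → 0 H
  atom 7: C, bond orders sum to 2 (valence 4) → 2 H
  atom 8: C, bond orders sum to 2 (valence 4) → 2 H
  atom 9: C, bond orders sum to 1 (valence 4) → 3 H
Total hydrogens: 12.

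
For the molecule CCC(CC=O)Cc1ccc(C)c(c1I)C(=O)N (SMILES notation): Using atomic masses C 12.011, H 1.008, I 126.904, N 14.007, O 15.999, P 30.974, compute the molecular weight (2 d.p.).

First, the molecular formula is C14H18INO2 (counting implicit H from valence).
  C: 14 × 12.011 = 168.154
  H: 18 × 1.008 = 18.144
  I: 1 × 126.904 = 126.904
  N: 1 × 14.007 = 14.007
  O: 2 × 15.999 = 31.998
Sum: 14×12.011 + 18×1.008 + 1×126.904 + 1×14.007 + 2×15.999 = 359.207 → 359.21 g/mol.

359.21 g/mol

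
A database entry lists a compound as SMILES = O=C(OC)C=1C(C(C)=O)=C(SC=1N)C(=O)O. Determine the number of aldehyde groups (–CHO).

Scan the SMILES for the aldehyde motif — none present.
Groups that are present: 1 carboxylic acid, 1 ester, 1 ketone, 1 primary amine.

0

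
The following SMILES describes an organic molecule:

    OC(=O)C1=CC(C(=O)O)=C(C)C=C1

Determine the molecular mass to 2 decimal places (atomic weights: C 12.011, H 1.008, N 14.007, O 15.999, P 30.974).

180.16 g/mol

First, the molecular formula is C9H8O4 (counting implicit H from valence).
  C: 9 × 12.011 = 108.099
  H: 8 × 1.008 = 8.064
  O: 4 × 15.999 = 63.996
Sum: 9×12.011 + 8×1.008 + 4×15.999 = 180.159 → 180.16 g/mol.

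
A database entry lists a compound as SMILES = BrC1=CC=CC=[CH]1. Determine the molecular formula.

Walk through each heavy atom and fill implicit hydrogens from standard valence (C 4, N 3, O 2, S 2, halogen 1):
  atom 1: Br (halogen, monovalent) → 0 H
  atom 2: C, bond orders sum to 4 (valence 4) → 0 H
  atom 3: C, bond orders sum to 3 (valence 4) → 1 H
  atom 4: C, bond orders sum to 3 (valence 4) → 1 H
  atom 5: C, bond orders sum to 3 (valence 4) → 1 H
  atom 6: C, bond orders sum to 3 (valence 4) → 1 H
  atom 7: C with explicit H count 1
Totals → C:6, H:5, Br:1.
In Hill order: C6H5Br.

C6H5Br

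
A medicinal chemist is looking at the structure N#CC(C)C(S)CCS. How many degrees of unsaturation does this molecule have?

Degree of unsaturation = (number of rings) + (number of π bonds).
Ring closures in the SMILES: 0.
π bonds: 1 triple bond (each 2 DoU) → 2 DoU from unsaturation.
Total DoU = 0 + 2 = 2.

2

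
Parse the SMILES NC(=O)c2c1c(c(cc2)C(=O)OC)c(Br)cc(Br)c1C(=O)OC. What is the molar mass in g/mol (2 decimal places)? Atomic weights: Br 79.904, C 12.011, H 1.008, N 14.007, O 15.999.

445.06 g/mol

First, the molecular formula is C15H11Br2NO5 (counting implicit H from valence).
  Br: 2 × 79.904 = 159.808
  C: 15 × 12.011 = 180.165
  H: 11 × 1.008 = 11.088
  N: 1 × 14.007 = 14.007
  O: 5 × 15.999 = 79.995
Sum: 2×79.904 + 15×12.011 + 11×1.008 + 1×14.007 + 5×15.999 = 445.063 → 445.06 g/mol.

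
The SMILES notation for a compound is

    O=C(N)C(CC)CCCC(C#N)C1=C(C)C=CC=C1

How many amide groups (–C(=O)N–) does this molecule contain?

The amide motif appears at heavy-atom position 2 in the SMILES.
Other groups present: 1 nitrile.
Amide count: 1.

1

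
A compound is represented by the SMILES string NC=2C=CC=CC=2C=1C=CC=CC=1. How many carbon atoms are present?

Count every carbon token in the SMILES (each C, including those in ring-closure positions and inside branches).
Carbon count: 12.

12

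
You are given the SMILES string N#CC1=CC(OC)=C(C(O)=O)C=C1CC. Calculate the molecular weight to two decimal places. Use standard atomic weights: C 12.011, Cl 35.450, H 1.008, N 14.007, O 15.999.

First, the molecular formula is C11H11NO3 (counting implicit H from valence).
  C: 11 × 12.011 = 132.121
  H: 11 × 1.008 = 11.088
  N: 1 × 14.007 = 14.007
  O: 3 × 15.999 = 47.997
Sum: 11×12.011 + 11×1.008 + 1×14.007 + 3×15.999 = 205.213 → 205.21 g/mol.

205.21 g/mol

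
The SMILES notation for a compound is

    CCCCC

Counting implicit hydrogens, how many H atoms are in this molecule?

Walk through each heavy atom and fill implicit hydrogens from standard valence (C 4, N 3, O 2, S 2, halogen 1):
  atom 1: C, bond orders sum to 1 (valence 4) → 3 H
  atom 2: C, bond orders sum to 2 (valence 4) → 2 H
  atom 3: C, bond orders sum to 2 (valence 4) → 2 H
  atom 4: C, bond orders sum to 2 (valence 4) → 2 H
  atom 5: C, bond orders sum to 1 (valence 4) → 3 H
Total hydrogens: 12.

12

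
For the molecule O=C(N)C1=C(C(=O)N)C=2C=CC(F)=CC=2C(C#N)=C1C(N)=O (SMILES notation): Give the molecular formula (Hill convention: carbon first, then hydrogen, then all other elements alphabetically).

C14H9FN4O3

Walk through each heavy atom and fill implicit hydrogens from standard valence (C 4, N 3, O 2, S 2, halogen 1):
  atom 1: O, bond orders sum to 2 (valence 2) → 0 H
  atom 2: C, bond orders sum to 4 (valence 4) → 0 H
  atom 3: N, bond orders sum to 1 (valence 3) → 2 H
  atom 4: C, bond orders sum to 4 (valence 4) → 0 H
  atom 5: C, bond orders sum to 4 (valence 4) → 0 H
  atom 6: C, bond orders sum to 4 (valence 4) → 0 H
  atom 7: O, bond orders sum to 2 (valence 2) → 0 H
  atom 8: N, bond orders sum to 1 (valence 3) → 2 H
  atom 9: C, bond orders sum to 4 (valence 4) → 0 H
  atom 10: C, bond orders sum to 3 (valence 4) → 1 H
  atom 11: C, bond orders sum to 3 (valence 4) → 1 H
  atom 12: C, bond orders sum to 4 (valence 4) → 0 H
  atom 13: F (halogen, monovalent) → 0 H
  atom 14: C, bond orders sum to 3 (valence 4) → 1 H
  atom 15: C, bond orders sum to 4 (valence 4) → 0 H
  atom 16: C, bond orders sum to 4 (valence 4) → 0 H
  atom 17: C, bond orders sum to 4 (valence 4) → 0 H
  atom 18: N, bond orders sum to 3 (valence 3) → 0 H
  atom 19: C, bond orders sum to 4 (valence 4) → 0 H
  atom 20: C, bond orders sum to 4 (valence 4) → 0 H
  atom 21: N, bond orders sum to 1 (valence 3) → 2 H
  atom 22: O, bond orders sum to 2 (valence 2) → 0 H
Totals → C:14, H:9, F:1, N:4, O:3.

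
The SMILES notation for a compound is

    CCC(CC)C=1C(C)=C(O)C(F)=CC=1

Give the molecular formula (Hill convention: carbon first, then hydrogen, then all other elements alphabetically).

C12H17FO

Walk through each heavy atom and fill implicit hydrogens from standard valence (C 4, N 3, O 2, S 2, halogen 1):
  atom 1: C, bond orders sum to 1 (valence 4) → 3 H
  atom 2: C, bond orders sum to 2 (valence 4) → 2 H
  atom 3: C, bond orders sum to 3 (valence 4) → 1 H
  atom 4: C, bond orders sum to 2 (valence 4) → 2 H
  atom 5: C, bond orders sum to 1 (valence 4) → 3 H
  atom 6: C, bond orders sum to 4 (valence 4) → 0 H
  atom 7: C, bond orders sum to 4 (valence 4) → 0 H
  atom 8: C, bond orders sum to 1 (valence 4) → 3 H
  atom 9: C, bond orders sum to 4 (valence 4) → 0 H
  atom 10: O, bond orders sum to 1 (valence 2) → 1 H
  atom 11: C, bond orders sum to 4 (valence 4) → 0 H
  atom 12: F (halogen, monovalent) → 0 H
  atom 13: C, bond orders sum to 3 (valence 4) → 1 H
  atom 14: C, bond orders sum to 3 (valence 4) → 1 H
Totals → C:12, H:17, F:1, O:1.
In Hill order: C12H17FO.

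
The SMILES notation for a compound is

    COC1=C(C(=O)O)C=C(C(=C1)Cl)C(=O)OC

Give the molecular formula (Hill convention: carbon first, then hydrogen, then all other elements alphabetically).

C10H9ClO5

Walk through each heavy atom and fill implicit hydrogens from standard valence (C 4, N 3, O 2, S 2, halogen 1):
  atom 1: C, bond orders sum to 1 (valence 4) → 3 H
  atom 2: O, bond orders sum to 2 (valence 2) → 0 H
  atom 3: C, bond orders sum to 4 (valence 4) → 0 H
  atom 4: C, bond orders sum to 4 (valence 4) → 0 H
  atom 5: C, bond orders sum to 4 (valence 4) → 0 H
  atom 6: O, bond orders sum to 2 (valence 2) → 0 H
  atom 7: O, bond orders sum to 1 (valence 2) → 1 H
  atom 8: C, bond orders sum to 3 (valence 4) → 1 H
  atom 9: C, bond orders sum to 4 (valence 4) → 0 H
  atom 10: C, bond orders sum to 4 (valence 4) → 0 H
  atom 11: C, bond orders sum to 3 (valence 4) → 1 H
  atom 12: Cl (halogen, monovalent) → 0 H
  atom 13: C, bond orders sum to 4 (valence 4) → 0 H
  atom 14: O, bond orders sum to 2 (valence 2) → 0 H
  atom 15: O, bond orders sum to 2 (valence 2) → 0 H
  atom 16: C, bond orders sum to 1 (valence 4) → 3 H
Totals → C:10, H:9, Cl:1, O:5.
In Hill order: C10H9ClO5.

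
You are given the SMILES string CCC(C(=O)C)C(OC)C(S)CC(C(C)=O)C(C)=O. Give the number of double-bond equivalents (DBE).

Molecular formula: C14H24O4S.
DoU = (2C + 2 + N − H − X) / 2, where X is the halogen count and O/S are ignored.
    = (2·14 + 2 + 0 − 24 − 0) / 2 = 6 / 2 = 3.

3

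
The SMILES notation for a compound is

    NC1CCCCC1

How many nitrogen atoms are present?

1

Scan the SMILES for N atoms (remember two-letter symbols like Cl and Br are single atoms).
Nitrogen count: 1.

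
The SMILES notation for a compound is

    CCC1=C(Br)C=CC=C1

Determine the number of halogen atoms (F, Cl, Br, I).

1

Halogen atoms appear at heavy-atom position 5 (1×Br).
Halogen count: 1.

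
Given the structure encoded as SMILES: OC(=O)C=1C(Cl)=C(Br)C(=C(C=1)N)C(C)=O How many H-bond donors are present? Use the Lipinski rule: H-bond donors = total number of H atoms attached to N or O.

3

Donors: find every N or O and count the H atoms it carries.
  atom 1 (O): bond orders sum to 1 → 1 H
  atom 3 (O): bond orders sum to 2 → 0 H
  atom 12 (N): bond orders sum to 1 → 2 H
  atom 15 (O): bond orders sum to 2 → 0 H
Lipinski HBD = 3.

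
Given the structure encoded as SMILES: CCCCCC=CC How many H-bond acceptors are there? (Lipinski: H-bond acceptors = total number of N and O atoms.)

0

N atoms: 0; O atoms: 0.
Lipinski HBA = 0 + 0 = 0.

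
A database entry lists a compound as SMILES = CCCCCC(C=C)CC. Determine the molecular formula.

C10H20

Walk through each heavy atom and fill implicit hydrogens from standard valence (C 4, N 3, O 2, S 2, halogen 1):
  atom 1: C, bond orders sum to 1 (valence 4) → 3 H
  atom 2: C, bond orders sum to 2 (valence 4) → 2 H
  atom 3: C, bond orders sum to 2 (valence 4) → 2 H
  atom 4: C, bond orders sum to 2 (valence 4) → 2 H
  atom 5: C, bond orders sum to 2 (valence 4) → 2 H
  atom 6: C, bond orders sum to 3 (valence 4) → 1 H
  atom 7: C, bond orders sum to 3 (valence 4) → 1 H
  atom 8: C, bond orders sum to 2 (valence 4) → 2 H
  atom 9: C, bond orders sum to 2 (valence 4) → 2 H
  atom 10: C, bond orders sum to 1 (valence 4) → 3 H
Totals → C:10, H:20.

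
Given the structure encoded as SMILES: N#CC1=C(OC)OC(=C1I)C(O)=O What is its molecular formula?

C7H4INO4

Walk through each heavy atom and fill implicit hydrogens from standard valence (C 4, N 3, O 2, S 2, halogen 1):
  atom 1: N, bond orders sum to 3 (valence 3) → 0 H
  atom 2: C, bond orders sum to 4 (valence 4) → 0 H
  atom 3: C, bond orders sum to 4 (valence 4) → 0 H
  atom 4: C, bond orders sum to 4 (valence 4) → 0 H
  atom 5: O, bond orders sum to 2 (valence 2) → 0 H
  atom 6: C, bond orders sum to 1 (valence 4) → 3 H
  atom 7: O, bond orders sum to 2 (valence 2) → 0 H
  atom 8: C, bond orders sum to 4 (valence 4) → 0 H
  atom 9: C, bond orders sum to 4 (valence 4) → 0 H
  atom 10: I (halogen, monovalent) → 0 H
  atom 11: C, bond orders sum to 4 (valence 4) → 0 H
  atom 12: O, bond orders sum to 1 (valence 2) → 1 H
  atom 13: O, bond orders sum to 2 (valence 2) → 0 H
Totals → C:7, H:4, I:1, N:1, O:4.
In Hill order: C7H4INO4.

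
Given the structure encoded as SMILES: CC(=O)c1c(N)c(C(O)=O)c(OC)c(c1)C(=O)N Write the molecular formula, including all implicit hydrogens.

Walk through each heavy atom and fill implicit hydrogens from standard valence (C 4, N 3, O 2, S 2, halogen 1); for lowercase aromatic atoms, an aromatic c carries 1 H when it has two neighbours and 0 H with three, and aromatic n carries 0 H:
  atom 1: C, bond orders sum to 1 (valence 4) → 3 H
  atom 2: C, bond orders sum to 4 (valence 4) → 0 H
  atom 3: O, bond orders sum to 2 (valence 2) → 0 H
  atom 4: aromatic c, 3 neighbours → 0 H
  atom 5: aromatic c, 3 neighbours → 0 H
  atom 6: N, bond orders sum to 1 (valence 3) → 2 H
  atom 7: aromatic c, 3 neighbours → 0 H
  atom 8: C, bond orders sum to 4 (valence 4) → 0 H
  atom 9: O, bond orders sum to 1 (valence 2) → 1 H
  atom 10: O, bond orders sum to 2 (valence 2) → 0 H
  atom 11: aromatic c, 3 neighbours → 0 H
  atom 12: O, bond orders sum to 2 (valence 2) → 0 H
  atom 13: C, bond orders sum to 1 (valence 4) → 3 H
  atom 14: aromatic c, 3 neighbours → 0 H
  atom 15: aromatic c, 2 neighbours → 1 H
  atom 16: C, bond orders sum to 4 (valence 4) → 0 H
  atom 17: O, bond orders sum to 2 (valence 2) → 0 H
  atom 18: N, bond orders sum to 1 (valence 3) → 2 H
Totals → C:11, H:12, N:2, O:5.
In Hill order: C11H12N2O5.

C11H12N2O5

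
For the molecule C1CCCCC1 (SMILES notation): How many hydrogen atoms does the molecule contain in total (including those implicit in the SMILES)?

12

Walk through each heavy atom and fill implicit hydrogens from standard valence (C 4, N 3, O 2, S 2, halogen 1):
  atom 1: C, bond orders sum to 2 (valence 4) → 2 H
  atom 2: C, bond orders sum to 2 (valence 4) → 2 H
  atom 3: C, bond orders sum to 2 (valence 4) → 2 H
  atom 4: C, bond orders sum to 2 (valence 4) → 2 H
  atom 5: C, bond orders sum to 2 (valence 4) → 2 H
  atom 6: C, bond orders sum to 2 (valence 4) → 2 H
Total hydrogens: 12.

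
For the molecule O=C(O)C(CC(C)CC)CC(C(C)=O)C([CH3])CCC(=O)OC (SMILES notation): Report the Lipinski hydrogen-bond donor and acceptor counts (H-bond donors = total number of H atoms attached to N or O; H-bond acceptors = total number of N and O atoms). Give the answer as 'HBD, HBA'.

1, 5

Donors: find every N or O and count the H atoms it carries.
  atom 1 (O): bond orders sum to 2 → 0 H
  atom 3 (O): bond orders sum to 1 → 1 H
  atom 14 (O): bond orders sum to 2 → 0 H
  atom 20 (O): bond orders sum to 2 → 0 H
  atom 21 (O): bond orders sum to 2 → 0 H
Lipinski HBD = 1.
Acceptors: N atoms = 0, O atoms = 5 → HBA = 5.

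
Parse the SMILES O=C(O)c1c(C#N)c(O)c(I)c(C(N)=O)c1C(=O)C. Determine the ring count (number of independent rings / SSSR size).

In SMILES, each pair of matching ring-closure digits denotes one ring-closing bond; the number of such bonds equals the number of independent rings.
Ring-closure bonds here: 1.

1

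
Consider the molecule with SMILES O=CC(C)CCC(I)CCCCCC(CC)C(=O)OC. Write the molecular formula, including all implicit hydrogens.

Walk through each heavy atom and fill implicit hydrogens from standard valence (C 4, N 3, O 2, S 2, halogen 1):
  atom 1: O, bond orders sum to 2 (valence 2) → 0 H
  atom 2: C, bond orders sum to 3 (valence 4) → 1 H
  atom 3: C, bond orders sum to 3 (valence 4) → 1 H
  atom 4: C, bond orders sum to 1 (valence 4) → 3 H
  atom 5: C, bond orders sum to 2 (valence 4) → 2 H
  atom 6: C, bond orders sum to 2 (valence 4) → 2 H
  atom 7: C, bond orders sum to 3 (valence 4) → 1 H
  atom 8: I (halogen, monovalent) → 0 H
  atom 9: C, bond orders sum to 2 (valence 4) → 2 H
  atom 10: C, bond orders sum to 2 (valence 4) → 2 H
  atom 11: C, bond orders sum to 2 (valence 4) → 2 H
  atom 12: C, bond orders sum to 2 (valence 4) → 2 H
  atom 13: C, bond orders sum to 2 (valence 4) → 2 H
  atom 14: C, bond orders sum to 3 (valence 4) → 1 H
  atom 15: C, bond orders sum to 2 (valence 4) → 2 H
  atom 16: C, bond orders sum to 1 (valence 4) → 3 H
  atom 17: C, bond orders sum to 4 (valence 4) → 0 H
  atom 18: O, bond orders sum to 2 (valence 2) → 0 H
  atom 19: O, bond orders sum to 2 (valence 2) → 0 H
  atom 20: C, bond orders sum to 1 (valence 4) → 3 H
Totals → C:16, H:29, I:1, O:3.
In Hill order: C16H29IO3.

C16H29IO3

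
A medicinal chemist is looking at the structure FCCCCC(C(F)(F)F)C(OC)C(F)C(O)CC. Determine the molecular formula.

C12H21F5O2

Walk through each heavy atom and fill implicit hydrogens from standard valence (C 4, N 3, O 2, S 2, halogen 1):
  atom 1: F (halogen, monovalent) → 0 H
  atom 2: C, bond orders sum to 2 (valence 4) → 2 H
  atom 3: C, bond orders sum to 2 (valence 4) → 2 H
  atom 4: C, bond orders sum to 2 (valence 4) → 2 H
  atom 5: C, bond orders sum to 2 (valence 4) → 2 H
  atom 6: C, bond orders sum to 3 (valence 4) → 1 H
  atom 7: C, bond orders sum to 4 (valence 4) → 0 H
  atom 8: F (halogen, monovalent) → 0 H
  atom 9: F (halogen, monovalent) → 0 H
  atom 10: F (halogen, monovalent) → 0 H
  atom 11: C, bond orders sum to 3 (valence 4) → 1 H
  atom 12: O, bond orders sum to 2 (valence 2) → 0 H
  atom 13: C, bond orders sum to 1 (valence 4) → 3 H
  atom 14: C, bond orders sum to 3 (valence 4) → 1 H
  atom 15: F (halogen, monovalent) → 0 H
  atom 16: C, bond orders sum to 3 (valence 4) → 1 H
  atom 17: O, bond orders sum to 1 (valence 2) → 1 H
  atom 18: C, bond orders sum to 2 (valence 4) → 2 H
  atom 19: C, bond orders sum to 1 (valence 4) → 3 H
Totals → C:12, H:21, F:5, O:2.
In Hill order: C12H21F5O2.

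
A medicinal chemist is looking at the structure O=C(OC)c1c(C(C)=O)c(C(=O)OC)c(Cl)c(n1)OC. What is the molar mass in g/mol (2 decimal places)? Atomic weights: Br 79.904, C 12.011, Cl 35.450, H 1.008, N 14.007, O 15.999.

First, the molecular formula is C12H12ClNO6 (counting implicit H from valence).
  C: 12 × 12.011 = 144.132
  Cl: 1 × 35.450 = 35.450
  H: 12 × 1.008 = 12.096
  N: 1 × 14.007 = 14.007
  O: 6 × 15.999 = 95.994
Sum: 12×12.011 + 1×35.450 + 12×1.008 + 1×14.007 + 6×15.999 = 301.679 → 301.68 g/mol.

301.68 g/mol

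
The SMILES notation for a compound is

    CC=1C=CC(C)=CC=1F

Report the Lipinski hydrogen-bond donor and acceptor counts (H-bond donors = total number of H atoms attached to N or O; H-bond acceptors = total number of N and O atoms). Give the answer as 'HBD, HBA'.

0, 0

Donors: find every N or O and count the H atoms it carries.
  (no N or O atoms present)
Lipinski HBD = 0.
Acceptors: N atoms = 0, O atoms = 0 → HBA = 0.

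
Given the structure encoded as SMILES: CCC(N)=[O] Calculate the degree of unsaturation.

Degree of unsaturation = (number of rings) + (number of π bonds).
Ring closures in the SMILES: 0.
π bonds: 1 double bond (each 1 DoU) → 1 DoU from unsaturation.
Total DoU = 0 + 1 = 1.

1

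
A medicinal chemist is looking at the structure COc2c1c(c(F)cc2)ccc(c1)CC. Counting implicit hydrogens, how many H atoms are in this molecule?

13

Walk through each heavy atom and fill implicit hydrogens from standard valence (C 4, N 3, O 2, S 2, halogen 1); for lowercase aromatic atoms, an aromatic c carries 1 H when it has two neighbours and 0 H with three, and aromatic n carries 0 H:
  atom 1: C, bond orders sum to 1 (valence 4) → 3 H
  atom 2: O, bond orders sum to 2 (valence 2) → 0 H
  atom 3: aromatic c, 3 neighbours → 0 H
  atom 4: aromatic c, 3 neighbours → 0 H
  atom 5: aromatic c, 3 neighbours → 0 H
  atom 6: aromatic c, 3 neighbours → 0 H
  atom 7: F (halogen, monovalent) → 0 H
  atom 8: aromatic c, 2 neighbours → 1 H
  atom 9: aromatic c, 2 neighbours → 1 H
  atom 10: aromatic c, 2 neighbours → 1 H
  atom 11: aromatic c, 2 neighbours → 1 H
  atom 12: aromatic c, 3 neighbours → 0 H
  atom 13: aromatic c, 2 neighbours → 1 H
  atom 14: C, bond orders sum to 2 (valence 4) → 2 H
  atom 15: C, bond orders sum to 1 (valence 4) → 3 H
Total hydrogens: 13.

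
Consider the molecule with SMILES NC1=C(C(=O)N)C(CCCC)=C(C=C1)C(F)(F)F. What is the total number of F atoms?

Scan the SMILES for F atoms (remember two-letter symbols like Cl and Br are single atoms).
Fluorine count: 3.

3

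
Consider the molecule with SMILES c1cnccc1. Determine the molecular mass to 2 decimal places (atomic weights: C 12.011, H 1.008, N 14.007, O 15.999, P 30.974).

79.10 g/mol

First, the molecular formula is C5H5N (counting implicit H from valence).
  C: 5 × 12.011 = 60.055
  H: 5 × 1.008 = 5.040
  N: 1 × 14.007 = 14.007
Sum: 5×12.011 + 5×1.008 + 1×14.007 = 79.102 → 79.10 g/mol.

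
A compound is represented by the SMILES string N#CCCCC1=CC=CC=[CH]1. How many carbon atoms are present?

10

Count every carbon token in the SMILES (each C, including those in ring-closure positions and inside branches).
Carbon count: 10.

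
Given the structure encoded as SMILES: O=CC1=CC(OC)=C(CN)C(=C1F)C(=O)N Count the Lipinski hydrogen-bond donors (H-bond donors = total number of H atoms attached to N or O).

4

Donors: find every N or O and count the H atoms it carries.
  atom 1 (O): bond orders sum to 2 → 0 H
  atom 6 (O): bond orders sum to 2 → 0 H
  atom 10 (N): bond orders sum to 1 → 2 H
  atom 15 (O): bond orders sum to 2 → 0 H
  atom 16 (N): bond orders sum to 1 → 2 H
Lipinski HBD = 4.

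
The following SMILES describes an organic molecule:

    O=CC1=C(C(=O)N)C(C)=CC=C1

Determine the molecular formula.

C9H9NO2

Walk through each heavy atom and fill implicit hydrogens from standard valence (C 4, N 3, O 2, S 2, halogen 1):
  atom 1: O, bond orders sum to 2 (valence 2) → 0 H
  atom 2: C, bond orders sum to 3 (valence 4) → 1 H
  atom 3: C, bond orders sum to 4 (valence 4) → 0 H
  atom 4: C, bond orders sum to 4 (valence 4) → 0 H
  atom 5: C, bond orders sum to 4 (valence 4) → 0 H
  atom 6: O, bond orders sum to 2 (valence 2) → 0 H
  atom 7: N, bond orders sum to 1 (valence 3) → 2 H
  atom 8: C, bond orders sum to 4 (valence 4) → 0 H
  atom 9: C, bond orders sum to 1 (valence 4) → 3 H
  atom 10: C, bond orders sum to 3 (valence 4) → 1 H
  atom 11: C, bond orders sum to 3 (valence 4) → 1 H
  atom 12: C, bond orders sum to 3 (valence 4) → 1 H
Totals → C:9, H:9, N:1, O:2.
In Hill order: C9H9NO2.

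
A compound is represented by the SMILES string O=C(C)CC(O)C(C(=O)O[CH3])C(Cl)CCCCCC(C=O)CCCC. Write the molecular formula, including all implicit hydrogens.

C19H33ClO5

Walk through each heavy atom and fill implicit hydrogens from standard valence (C 4, N 3, O 2, S 2, halogen 1):
  atom 1: O, bond orders sum to 2 (valence 2) → 0 H
  atom 2: C, bond orders sum to 4 (valence 4) → 0 H
  atom 3: C, bond orders sum to 1 (valence 4) → 3 H
  atom 4: C, bond orders sum to 2 (valence 4) → 2 H
  atom 5: C, bond orders sum to 3 (valence 4) → 1 H
  atom 6: O, bond orders sum to 1 (valence 2) → 1 H
  atom 7: C, bond orders sum to 3 (valence 4) → 1 H
  atom 8: C, bond orders sum to 4 (valence 4) → 0 H
  atom 9: O, bond orders sum to 2 (valence 2) → 0 H
  atom 10: O, bond orders sum to 2 (valence 2) → 0 H
  atom 11: C with explicit H count 3
  atom 12: C, bond orders sum to 3 (valence 4) → 1 H
  atom 13: Cl (halogen, monovalent) → 0 H
  atom 14: C, bond orders sum to 2 (valence 4) → 2 H
  atom 15: C, bond orders sum to 2 (valence 4) → 2 H
  atom 16: C, bond orders sum to 2 (valence 4) → 2 H
  atom 17: C, bond orders sum to 2 (valence 4) → 2 H
  atom 18: C, bond orders sum to 2 (valence 4) → 2 H
  atom 19: C, bond orders sum to 3 (valence 4) → 1 H
  atom 20: C, bond orders sum to 3 (valence 4) → 1 H
  atom 21: O, bond orders sum to 2 (valence 2) → 0 H
  atom 22: C, bond orders sum to 2 (valence 4) → 2 H
  atom 23: C, bond orders sum to 2 (valence 4) → 2 H
  atom 24: C, bond orders sum to 2 (valence 4) → 2 H
  atom 25: C, bond orders sum to 1 (valence 4) → 3 H
Totals → C:19, H:33, Cl:1, O:5.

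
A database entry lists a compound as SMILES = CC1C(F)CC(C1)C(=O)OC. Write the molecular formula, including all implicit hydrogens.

C8H13FO2

Walk through each heavy atom and fill implicit hydrogens from standard valence (C 4, N 3, O 2, S 2, halogen 1):
  atom 1: C, bond orders sum to 1 (valence 4) → 3 H
  atom 2: C, bond orders sum to 3 (valence 4) → 1 H
  atom 3: C, bond orders sum to 3 (valence 4) → 1 H
  atom 4: F (halogen, monovalent) → 0 H
  atom 5: C, bond orders sum to 2 (valence 4) → 2 H
  atom 6: C, bond orders sum to 3 (valence 4) → 1 H
  atom 7: C, bond orders sum to 2 (valence 4) → 2 H
  atom 8: C, bond orders sum to 4 (valence 4) → 0 H
  atom 9: O, bond orders sum to 2 (valence 2) → 0 H
  atom 10: O, bond orders sum to 2 (valence 2) → 0 H
  atom 11: C, bond orders sum to 1 (valence 4) → 3 H
Totals → C:8, H:13, F:1, O:2.
In Hill order: C8H13FO2.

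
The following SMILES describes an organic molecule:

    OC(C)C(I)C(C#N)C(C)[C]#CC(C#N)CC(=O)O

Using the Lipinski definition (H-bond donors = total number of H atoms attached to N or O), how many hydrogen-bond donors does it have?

2

Donors: find every N or O and count the H atoms it carries.
  atom 1 (O): bond orders sum to 1 → 1 H
  atom 8 (N): bond orders sum to 3 → 0 H
  atom 15 (N): bond orders sum to 3 → 0 H
  atom 18 (O): bond orders sum to 2 → 0 H
  atom 19 (O): bond orders sum to 1 → 1 H
Lipinski HBD = 2.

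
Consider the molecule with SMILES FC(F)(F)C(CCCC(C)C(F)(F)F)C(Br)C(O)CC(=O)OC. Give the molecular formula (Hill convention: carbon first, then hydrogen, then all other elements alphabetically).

C13H19BrF6O3

Walk through each heavy atom and fill implicit hydrogens from standard valence (C 4, N 3, O 2, S 2, halogen 1):
  atom 1: F (halogen, monovalent) → 0 H
  atom 2: C, bond orders sum to 4 (valence 4) → 0 H
  atom 3: F (halogen, monovalent) → 0 H
  atom 4: F (halogen, monovalent) → 0 H
  atom 5: C, bond orders sum to 3 (valence 4) → 1 H
  atom 6: C, bond orders sum to 2 (valence 4) → 2 H
  atom 7: C, bond orders sum to 2 (valence 4) → 2 H
  atom 8: C, bond orders sum to 2 (valence 4) → 2 H
  atom 9: C, bond orders sum to 3 (valence 4) → 1 H
  atom 10: C, bond orders sum to 1 (valence 4) → 3 H
  atom 11: C, bond orders sum to 4 (valence 4) → 0 H
  atom 12: F (halogen, monovalent) → 0 H
  atom 13: F (halogen, monovalent) → 0 H
  atom 14: F (halogen, monovalent) → 0 H
  atom 15: C, bond orders sum to 3 (valence 4) → 1 H
  atom 16: Br (halogen, monovalent) → 0 H
  atom 17: C, bond orders sum to 3 (valence 4) → 1 H
  atom 18: O, bond orders sum to 1 (valence 2) → 1 H
  atom 19: C, bond orders sum to 2 (valence 4) → 2 H
  atom 20: C, bond orders sum to 4 (valence 4) → 0 H
  atom 21: O, bond orders sum to 2 (valence 2) → 0 H
  atom 22: O, bond orders sum to 2 (valence 2) → 0 H
  atom 23: C, bond orders sum to 1 (valence 4) → 3 H
Totals → C:13, H:19, Br:1, F:6, O:3.
In Hill order: C13H19BrF6O3.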